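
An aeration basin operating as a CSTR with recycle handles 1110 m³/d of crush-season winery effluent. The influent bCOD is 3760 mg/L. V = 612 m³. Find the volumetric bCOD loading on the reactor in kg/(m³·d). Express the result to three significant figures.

L_v ≈ 6.82 kg bCOD/(m³·d)

L_v = Q S₀ / V = 1110 × 3760 × 10⁻³ / 612.0 = 6.820 kg/(m³·d).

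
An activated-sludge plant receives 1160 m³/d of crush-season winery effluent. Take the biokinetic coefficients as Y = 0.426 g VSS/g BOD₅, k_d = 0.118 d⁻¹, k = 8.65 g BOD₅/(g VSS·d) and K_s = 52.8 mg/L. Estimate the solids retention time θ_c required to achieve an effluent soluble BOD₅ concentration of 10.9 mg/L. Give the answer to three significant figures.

From 1/θ_c = Y·k·S/(K_s + S) − k_d: Y·k·S/(K_s+S) = 0.426 × 8.65 × 10.9 / (52.8 + 10.9) = 0.6305 d⁻¹.
θ_c = 1/(μ − k_d) = 1/(0.6305 − 0.118) = 1/0.5125 = 1.951 d.

θ_c ≈ 1.95 d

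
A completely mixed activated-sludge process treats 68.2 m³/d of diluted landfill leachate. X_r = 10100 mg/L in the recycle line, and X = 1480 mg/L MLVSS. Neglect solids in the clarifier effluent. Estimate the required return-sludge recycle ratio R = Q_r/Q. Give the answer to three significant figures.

Mass balance around the secondary clarifier (neglecting effluent solids): R = X / (X_r − X) = 1480 / (10100 − 1480) = 0.1717.

R ≈ 0.172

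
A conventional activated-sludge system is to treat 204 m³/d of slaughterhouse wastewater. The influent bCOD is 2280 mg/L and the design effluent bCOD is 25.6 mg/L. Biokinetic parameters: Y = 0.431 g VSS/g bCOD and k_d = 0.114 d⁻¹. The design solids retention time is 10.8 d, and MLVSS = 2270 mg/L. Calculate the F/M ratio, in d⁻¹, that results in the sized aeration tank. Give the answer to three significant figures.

From the SRT design equation V = Y Q (S₀−S) θ_c / [X (1 + k_d θ_c)] = 0.431 × 204 × (2280 − 25.6) × 10.8 / [2270 × (1 + 0.114 × 10.8)] = 2.14×10^6 / 5065 = 422.7 m³.
F/M = applied load / biomass = Q·S₀/(V·X) = 204 × 2280 / (422.7 × 2270) = 0.4848 d⁻¹.

F/M ≈ 0.485 d⁻¹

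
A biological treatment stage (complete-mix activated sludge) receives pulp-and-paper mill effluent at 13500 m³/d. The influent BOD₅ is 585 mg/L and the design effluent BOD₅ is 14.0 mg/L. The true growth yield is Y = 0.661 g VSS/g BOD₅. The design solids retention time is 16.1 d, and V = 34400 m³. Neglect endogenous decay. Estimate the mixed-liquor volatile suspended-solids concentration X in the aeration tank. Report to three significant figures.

From V·X = Y·Q·(S₀ − S)·θ_c (decay neglected): X = 0.661 × 13500 × (585 − 14.0) × 16.1 / 34400 = 2385 mg/L.

X ≈ 2380 mg/L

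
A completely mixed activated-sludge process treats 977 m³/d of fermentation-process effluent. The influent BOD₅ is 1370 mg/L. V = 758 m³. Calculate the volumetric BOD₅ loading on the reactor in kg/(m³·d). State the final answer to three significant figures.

L_v ≈ 1.77 kg BOD₅/(m³·d)

L_v = Q S₀ / V = 977 × 1370 × 10⁻³ / 758.0 = 1.766 kg/(m³·d).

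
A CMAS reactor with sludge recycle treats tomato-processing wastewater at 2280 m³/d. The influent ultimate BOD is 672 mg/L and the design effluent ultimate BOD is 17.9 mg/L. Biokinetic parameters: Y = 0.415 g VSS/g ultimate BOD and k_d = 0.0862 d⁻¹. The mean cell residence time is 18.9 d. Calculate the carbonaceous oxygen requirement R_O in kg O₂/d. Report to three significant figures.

The observed yield is Y_obs = Y/(1 + k_d·θ_c) = 0.415 / (1 + 0.0862 × 18.9) = 0.415 / 2.629 = 0.1578 g VSS per g ultimate BOD removed.
Substrate removed = Q·(S₀ − S) = 2280 m³/d × (672 − 17.9) g/m³ = 1.49×10^6 g/d = 1491 kg/d.
Biomass synthesised: P_X = Y_obs × 1491 = 235.4 kg VSS/d.
R_O = Q·(S₀ − S) − 1.42·P_X = 1491 − 1.42 × 235.4 = 1157 kg O₂/d.

R_O ≈ 1160 kg O₂/d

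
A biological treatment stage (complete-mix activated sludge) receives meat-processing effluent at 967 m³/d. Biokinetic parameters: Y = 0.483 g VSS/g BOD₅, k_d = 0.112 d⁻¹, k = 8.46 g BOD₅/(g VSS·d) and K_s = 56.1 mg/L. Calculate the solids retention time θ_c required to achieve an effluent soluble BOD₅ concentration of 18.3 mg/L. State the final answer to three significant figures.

θ_c ≈ 1.12 d

Specific growth rate at S = 18.3 mg/L: μ = YkS/(K_s+S) = 0.483·8.46·18.3/(56.1+18.3) = 1.005 d⁻¹.
θ_c = 1/(μ − k_d) = 1/(1.005 − 0.112) = 1/0.8931 = 1.120 d.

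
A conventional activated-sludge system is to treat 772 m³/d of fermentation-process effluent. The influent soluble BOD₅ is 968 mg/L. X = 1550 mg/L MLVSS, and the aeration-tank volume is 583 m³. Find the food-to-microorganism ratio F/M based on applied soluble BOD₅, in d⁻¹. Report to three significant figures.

F/M = applied load / biomass = Q·S₀/(V·X) = 772 × 968 / (583.0 × 1550) = 0.8270 d⁻¹.

F/M ≈ 0.827 d⁻¹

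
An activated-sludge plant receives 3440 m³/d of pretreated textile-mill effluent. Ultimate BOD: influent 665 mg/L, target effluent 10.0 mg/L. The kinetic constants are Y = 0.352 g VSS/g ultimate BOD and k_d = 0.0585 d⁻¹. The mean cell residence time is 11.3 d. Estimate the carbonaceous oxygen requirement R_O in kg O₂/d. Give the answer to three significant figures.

Observed yield with endogenous decay: Y_obs = Y / (1 + k_d·θ_c) = 0.352 / (1 + 0.0585 × 11.3) = 0.352 / 1.661 = 0.2119 g VSS/g ultimate BOD.
Substrate removed = Q·(S₀ − S) = 3440 m³/d × (665 − 10.0) g/m³ = 2.25×10^6 g/d = 2253 kg/d.
Net sludge production P_X = 0.2119 × 2253 = 477.5 kg VSS/d.
R_O = Q·ΔS − 1.42 P_X = 2253 − 678.0 = 1575 kg O₂/d.

R_O ≈ 1580 kg O₂/d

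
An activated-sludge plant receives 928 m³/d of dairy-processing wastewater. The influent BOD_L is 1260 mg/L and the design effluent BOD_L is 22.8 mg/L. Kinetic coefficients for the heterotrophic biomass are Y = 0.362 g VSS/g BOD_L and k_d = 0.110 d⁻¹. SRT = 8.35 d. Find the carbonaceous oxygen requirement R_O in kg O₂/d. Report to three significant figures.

R_O ≈ 840 kg O₂/d

Observed yield with endogenous decay: Y_obs = Y / (1 + k_d·θ_c) = 0.362 / (1 + 0.110 × 8.35) = 0.362 / 1.918 = 0.1887 g VSS/g BOD_L.
Mass of BOD_L removed per day: Q(S₀ − S) = 928 × 1237 g/m³ = 1148 kg/d.
Biomass synthesised: P_X = Y_obs × 1148 = 216.6 kg VSS/d.
R_O = Q·(S₀ − S) − 1.42·P_X = 1148 − 1.42 × 216.6 = 840.5 kg O₂/d.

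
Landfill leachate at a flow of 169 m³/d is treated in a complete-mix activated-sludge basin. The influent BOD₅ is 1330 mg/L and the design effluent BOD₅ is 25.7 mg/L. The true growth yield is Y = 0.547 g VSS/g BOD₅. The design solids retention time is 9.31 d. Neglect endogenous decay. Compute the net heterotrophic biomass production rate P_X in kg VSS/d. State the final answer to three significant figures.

Since k_d ≈ 0, Y_obs = Y = 0.547 g VSS/g BOD₅.
Q·(S₀ − S) = 169 × (1330 − 25.7) × 10⁻³ = 220.4 kg/d removed.
Net biomass production P_X = Y_obs × Q·(S₀ − S) = 0.5470 × 220.4 = 120.6 kg VSS/d.

P_X ≈ 121 kg VSS/d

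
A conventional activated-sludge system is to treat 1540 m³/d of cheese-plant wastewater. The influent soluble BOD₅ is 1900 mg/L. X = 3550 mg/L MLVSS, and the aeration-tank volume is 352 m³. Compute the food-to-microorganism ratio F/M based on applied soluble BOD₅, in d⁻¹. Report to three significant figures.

Food-to-microorganism ratio F/M = Q S₀ / (V X) = 1540 × 1900 / (352.0 × 3550) = 2.342 d⁻¹.

F/M ≈ 2.34 d⁻¹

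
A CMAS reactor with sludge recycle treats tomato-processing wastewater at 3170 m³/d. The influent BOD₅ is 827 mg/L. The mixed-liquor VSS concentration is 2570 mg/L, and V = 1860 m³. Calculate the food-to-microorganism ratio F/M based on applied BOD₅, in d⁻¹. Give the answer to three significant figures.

F/M ≈ 0.548 d⁻¹

Food-to-microorganism ratio F/M = Q S₀ / (V X) = 3170 × 827 / (1860 × 2570) = 0.5484 d⁻¹.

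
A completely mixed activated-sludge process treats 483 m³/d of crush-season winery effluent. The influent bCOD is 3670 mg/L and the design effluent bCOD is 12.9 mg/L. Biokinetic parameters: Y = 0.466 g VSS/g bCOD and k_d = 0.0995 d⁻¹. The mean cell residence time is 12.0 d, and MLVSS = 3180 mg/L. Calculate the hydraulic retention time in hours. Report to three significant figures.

τ ≈ 70.3 h

Rearranging the biomass balance for a CMAS with decay, V = Y·Q·ΔS·θ_c / [X·(1+k_d θ_c)] = 0.466 × 483 × (3670 − 12.9) × 12.0 / [3180 × (1 + 0.0995 × 12.0)] = 9.88×10^6 / 6977 = 1416 m³.
Hydraulic retention time τ = V/Q = 1416 / 483 = 2.931 d = 70.35 h.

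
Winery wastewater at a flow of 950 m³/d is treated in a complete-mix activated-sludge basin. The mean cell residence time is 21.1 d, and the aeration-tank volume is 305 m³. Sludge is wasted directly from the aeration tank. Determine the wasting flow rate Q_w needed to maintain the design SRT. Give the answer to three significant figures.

Q_w ≈ 14.5 m³/d

With mixed-liquor wasting, θ_c = V/Q_w, so Q_w = V/θ_c = 305.0/21.1 = 14.45 m³/d.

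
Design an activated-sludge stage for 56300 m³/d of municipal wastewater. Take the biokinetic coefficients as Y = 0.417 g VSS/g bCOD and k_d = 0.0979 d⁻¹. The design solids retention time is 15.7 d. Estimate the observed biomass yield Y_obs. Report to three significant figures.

Y_obs ≈ 0.164 g VSS/g bCOD

Y_obs = Y / (1 + k_d θ_c) = 0.417 / (1 + 0.0979 × 15.7) = 0.417 / 2.537 = 0.1644.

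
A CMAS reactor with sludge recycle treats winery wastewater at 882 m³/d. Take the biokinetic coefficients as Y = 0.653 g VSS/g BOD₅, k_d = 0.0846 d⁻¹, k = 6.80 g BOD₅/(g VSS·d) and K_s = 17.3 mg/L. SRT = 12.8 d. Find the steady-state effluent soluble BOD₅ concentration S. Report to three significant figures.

Effluent substrate depends only on kinetics and SRT: S = K_s(1 + k_d θ_c) / [θ_c(Yk − k_d) − 1] = 17.3 × (1 + 0.0846 × 12.8) / [12.8 × (0.653 × 6.80 − 0.0846) − 1] = 36.03 / 54.75 = 0.6581 mg/L.

S ≈ 0.658 mg/L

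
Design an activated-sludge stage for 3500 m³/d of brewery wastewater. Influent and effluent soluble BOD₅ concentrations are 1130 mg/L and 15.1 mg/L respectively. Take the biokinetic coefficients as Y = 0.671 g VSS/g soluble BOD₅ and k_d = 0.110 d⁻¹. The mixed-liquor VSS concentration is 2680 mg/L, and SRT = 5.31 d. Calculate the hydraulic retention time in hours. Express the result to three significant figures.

Rearranging the biomass balance for a CMAS with decay, V = Y·Q·ΔS·θ_c / [X·(1+k_d θ_c)] = 0.671 × 3500 × (1130 − 15.1) × 5.31 / [2680 × (1 + 0.110 × 5.31)] = 1.39×10^7 / 4245 = 3275 m³.
Hydraulic retention time τ = V/Q = 3275 / 3500 = 0.9357 d = 22.46 h.

τ ≈ 22.5 h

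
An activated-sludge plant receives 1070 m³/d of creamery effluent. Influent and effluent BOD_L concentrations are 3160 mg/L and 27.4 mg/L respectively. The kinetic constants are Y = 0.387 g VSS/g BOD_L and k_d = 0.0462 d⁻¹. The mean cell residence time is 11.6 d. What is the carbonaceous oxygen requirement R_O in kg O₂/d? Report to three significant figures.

The observed yield is Y_obs = Y/(1 + k_d·θ_c) = 0.387 / (1 + 0.0462 × 11.6) = 0.387 / 1.536 = 0.2520 g VSS per g BOD_L removed.
Substrate removed = Q·(S₀ − S) = 1070 m³/d × (3160 − 27.4) g/m³ = 3.35×10^6 g/d = 3352 kg/d.
P_X = Y_obs·Q·(S₀ − S) = 0.2520 × 3352 = 844.6 kg VSS/d.
Carbonaceous O₂ demand = substrate oxidised − cell-mass equivalent = 3352 − 1.42 × 844.6 = 2153 kg O₂/d.

R_O ≈ 2150 kg O₂/d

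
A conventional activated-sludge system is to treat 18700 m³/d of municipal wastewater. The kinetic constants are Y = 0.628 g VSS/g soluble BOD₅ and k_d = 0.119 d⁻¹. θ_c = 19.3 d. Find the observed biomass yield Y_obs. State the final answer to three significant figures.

Correct the yield for decay: Y_obs = Y/(1 + k_d θ_c) = 0.628 / (1 + 0.119 × 19.3) = 0.628 / 3.297 = 0.1905.

Y_obs ≈ 0.190 g VSS/g soluble BOD₅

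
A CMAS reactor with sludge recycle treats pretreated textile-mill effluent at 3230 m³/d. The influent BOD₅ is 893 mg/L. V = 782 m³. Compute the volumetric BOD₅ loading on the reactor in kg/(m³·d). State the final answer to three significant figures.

L_v ≈ 3.69 kg BOD₅/(m³·d)

Volumetric loading L_v = Q·S₀ / V = 3230 × 893 g/m³ / 782.0 m³ = 3688 g/(m³·d) = 3.688 kg BOD₅/(m³·d).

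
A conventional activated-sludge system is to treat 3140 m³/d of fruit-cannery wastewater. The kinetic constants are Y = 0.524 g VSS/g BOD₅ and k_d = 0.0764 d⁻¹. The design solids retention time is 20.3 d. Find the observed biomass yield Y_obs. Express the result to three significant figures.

Y_obs ≈ 0.205 g VSS/g BOD₅

Y_obs = Y / (1 + k_d θ_c) = 0.524 / (1 + 0.0764 × 20.3) = 0.524 / 2.551 = 0.2054.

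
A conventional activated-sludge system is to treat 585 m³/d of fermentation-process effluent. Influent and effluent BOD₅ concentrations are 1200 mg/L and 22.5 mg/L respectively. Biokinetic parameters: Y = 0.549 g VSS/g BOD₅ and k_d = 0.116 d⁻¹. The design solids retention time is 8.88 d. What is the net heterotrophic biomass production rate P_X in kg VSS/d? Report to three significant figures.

P_X ≈ 186 kg VSS/d

Y_obs = Y / (1 + k_d θ_c) = 0.549 / (1 + 0.116 × 8.88) = 0.549 / 2.030 = 0.2704.
Q·(S₀ − S) = 585 × (1200 − 22.5) × 10⁻³ = 688.8 kg/d removed.
P_X = Y_obs · Q(S₀ − S) = 0.2704 × 688.8 = 186.3 kg VSS/d.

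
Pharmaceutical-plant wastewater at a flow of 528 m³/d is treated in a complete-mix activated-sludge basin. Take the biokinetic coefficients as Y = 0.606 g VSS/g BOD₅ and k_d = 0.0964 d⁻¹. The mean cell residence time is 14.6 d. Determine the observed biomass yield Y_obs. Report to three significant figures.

Y_obs ≈ 0.252 g VSS/g BOD₅

Observed yield with endogenous decay: Y_obs = Y / (1 + k_d·θ_c) = 0.606 / (1 + 0.0964 × 14.6) = 0.606 / 2.407 = 0.2517 g VSS/g BOD₅.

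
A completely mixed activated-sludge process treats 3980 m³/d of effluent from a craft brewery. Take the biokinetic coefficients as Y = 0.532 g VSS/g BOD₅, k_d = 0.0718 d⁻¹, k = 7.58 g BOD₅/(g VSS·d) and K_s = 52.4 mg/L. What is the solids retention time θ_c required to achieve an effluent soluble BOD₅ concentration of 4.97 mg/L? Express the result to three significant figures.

θ_c ≈ 3.60 d

At the target effluent, Y k S/(K_s+S) = 0.532×7.58×4.97/57.37 = 0.3493 d⁻¹.
θ_c = 1/(μ − k_d) = 1/(0.3493 − 0.0718) = 1/0.2775 = 3.603 d.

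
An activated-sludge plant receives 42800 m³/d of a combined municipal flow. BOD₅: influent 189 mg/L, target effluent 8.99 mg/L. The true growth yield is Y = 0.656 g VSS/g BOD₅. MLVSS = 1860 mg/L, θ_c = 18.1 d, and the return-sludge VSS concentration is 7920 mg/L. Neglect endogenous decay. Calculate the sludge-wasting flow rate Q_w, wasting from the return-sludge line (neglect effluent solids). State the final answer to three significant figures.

Q_w ≈ 638 m³/d

V·X = Y·Q·ΔS·θ_c gives V = 0.656 × 42800 × (189 − 8.99) × 18.1 / 1860 = 49182 m³.
Q_w = (V·X)/(θ_c X_r) = 49182 × 1860 / (18.1 × 7920) = 638.1 m³/d.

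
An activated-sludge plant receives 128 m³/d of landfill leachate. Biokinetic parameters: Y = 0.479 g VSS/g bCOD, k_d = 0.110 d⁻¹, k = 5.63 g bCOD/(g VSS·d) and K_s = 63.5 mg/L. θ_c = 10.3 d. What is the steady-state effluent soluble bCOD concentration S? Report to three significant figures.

Effluent substrate depends only on kinetics and SRT: S = K_s(1 + k_d θ_c) / [θ_c(Yk − k_d) − 1] = 63.5 × (1 + 0.110 × 10.3) / [10.3 × (0.479 × 5.63 − 0.110) − 1] = 135.4 / 25.64 = 5.282 mg/L.

S ≈ 5.28 mg/L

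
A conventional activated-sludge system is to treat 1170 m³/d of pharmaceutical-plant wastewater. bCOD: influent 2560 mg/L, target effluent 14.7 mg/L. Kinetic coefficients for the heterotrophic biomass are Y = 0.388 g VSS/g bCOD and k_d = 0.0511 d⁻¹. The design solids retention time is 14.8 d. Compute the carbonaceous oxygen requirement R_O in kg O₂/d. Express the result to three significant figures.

R_O ≈ 2040 kg O₂/d

Observed yield with endogenous decay: Y_obs = Y / (1 + k_d·θ_c) = 0.388 / (1 + 0.0511 × 14.8) = 0.388 / 1.756 = 0.2209 g VSS/g bCOD.
Mass of bCOD removed per day: Q(S₀ − S) = 1170 × 2545 g/m³ = 2978 kg/d.
Biomass synthesised: P_X = Y_obs × 2978 = 657.9 kg VSS/d.
R_O = Q·ΔS − 1.42 P_X = 2978 − 934.2 = 2044 kg O₂/d.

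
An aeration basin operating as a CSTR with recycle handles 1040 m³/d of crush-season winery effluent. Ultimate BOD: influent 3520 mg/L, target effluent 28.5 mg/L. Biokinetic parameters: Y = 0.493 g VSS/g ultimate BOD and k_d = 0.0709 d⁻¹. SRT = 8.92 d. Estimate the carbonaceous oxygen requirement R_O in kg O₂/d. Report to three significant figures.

Observed yield with endogenous decay: Y_obs = Y / (1 + k_d·θ_c) = 0.493 / (1 + 0.0709 × 8.92) = 0.493 / 1.632 = 0.3020 g VSS/g ultimate BOD.
Q·(S₀ − S) = 1040 × (3520 − 28.5) × 10⁻³ = 3631 kg/d removed.
Biomass synthesised: P_X = Y_obs × 3631 = 1097 kg VSS/d.
R_O = Q·ΔS − 1.42 P_X = 3631 − 1557 = 2074 kg O₂/d.

R_O ≈ 2070 kg O₂/d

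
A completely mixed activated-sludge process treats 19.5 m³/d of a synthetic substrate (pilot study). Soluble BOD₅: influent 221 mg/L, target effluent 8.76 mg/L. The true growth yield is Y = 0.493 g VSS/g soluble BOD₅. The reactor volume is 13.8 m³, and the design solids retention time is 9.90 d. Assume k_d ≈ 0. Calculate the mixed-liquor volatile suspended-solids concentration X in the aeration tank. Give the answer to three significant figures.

X = Y·Q·ΔS·θ_c / V = 0.493 × 19.5 × (221 − 8.76) × 9.90 / 13.8 = 1464 mg/L.

X ≈ 1460 mg/L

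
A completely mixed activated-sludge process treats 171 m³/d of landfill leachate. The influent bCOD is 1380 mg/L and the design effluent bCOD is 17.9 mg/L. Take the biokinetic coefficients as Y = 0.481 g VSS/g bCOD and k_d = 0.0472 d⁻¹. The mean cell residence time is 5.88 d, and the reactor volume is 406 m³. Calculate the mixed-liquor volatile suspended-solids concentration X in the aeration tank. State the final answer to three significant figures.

X ≈ 1270 mg/L

Solving the biomass balance for X: X = Y Q (S₀−S) θ_c / [V (1+k_d θ_c)] = 0.481 × 171 × (1380 − 17.9) × 5.88 / [406 × (1 + 0.0472 × 5.88)] = 1270 mg/L.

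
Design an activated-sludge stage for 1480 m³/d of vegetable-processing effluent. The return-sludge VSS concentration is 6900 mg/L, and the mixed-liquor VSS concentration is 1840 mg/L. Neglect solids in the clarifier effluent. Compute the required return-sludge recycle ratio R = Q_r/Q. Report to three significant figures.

R ≈ 0.364

Solids balance on the clarifier gives (1+R)X = R·X_r, so R = X/(X_r − X) = 1840 / (6900 − 1840) = 0.3636.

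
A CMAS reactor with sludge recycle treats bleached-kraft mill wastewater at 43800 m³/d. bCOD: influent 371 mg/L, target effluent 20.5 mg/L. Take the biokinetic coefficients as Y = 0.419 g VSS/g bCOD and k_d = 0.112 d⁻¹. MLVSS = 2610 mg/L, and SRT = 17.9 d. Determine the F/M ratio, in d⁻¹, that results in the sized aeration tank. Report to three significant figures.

Steady-state biomass mass balance: V·X·(1 + k_d·θ_c) = Y·Q·(S₀ − S)·θ_c, so V = 0.419 × 43800 × (371 − 20.5) × 17.9 / [2610 × (1 + 0.112 × 17.9)] = 1.15×10^8 / 7843 = 14682 m³.
Food-to-microorganism ratio F/M = Q S₀ / (V X) = 43800 × 371 / (14682 × 2610) = 0.4241 d⁻¹.

F/M ≈ 0.424 d⁻¹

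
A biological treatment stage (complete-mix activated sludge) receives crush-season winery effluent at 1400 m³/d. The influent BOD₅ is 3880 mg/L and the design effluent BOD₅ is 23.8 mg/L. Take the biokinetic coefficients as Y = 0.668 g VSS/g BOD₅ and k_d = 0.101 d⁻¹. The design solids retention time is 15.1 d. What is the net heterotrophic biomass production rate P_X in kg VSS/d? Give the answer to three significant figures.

P_X ≈ 1430 kg VSS/d

Y_obs = Y / (1 + k_d θ_c) = 0.668 / (1 + 0.101 × 15.1) = 0.668 / 2.525 = 0.2645.
Q·(S₀ − S) = 1400 × (3880 − 23.8) × 10⁻³ = 5399 kg/d removed.
Biomass produced: P_X = Y_obs·Q·ΔS = 0.2645 × 5399 ≈ 1428 kg VSS/d.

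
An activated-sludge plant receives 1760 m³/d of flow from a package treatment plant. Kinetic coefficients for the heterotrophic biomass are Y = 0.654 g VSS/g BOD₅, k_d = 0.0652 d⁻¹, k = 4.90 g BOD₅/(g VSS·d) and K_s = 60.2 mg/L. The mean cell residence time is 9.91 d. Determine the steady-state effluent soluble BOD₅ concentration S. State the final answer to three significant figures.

For a completely mixed reactor with recycle the Lawrence–McCarty relation gives S = K_s·(1 + k_d·θ_c) / [θ_c·(Y·k − k_d) − 1] = 60.2 × (1 + 0.0652 × 9.91) / [9.91 × (0.654 × 4.90 − 0.0652) − 1] = 99.10 / 30.11 = 3.291 mg/L.

S ≈ 3.29 mg/L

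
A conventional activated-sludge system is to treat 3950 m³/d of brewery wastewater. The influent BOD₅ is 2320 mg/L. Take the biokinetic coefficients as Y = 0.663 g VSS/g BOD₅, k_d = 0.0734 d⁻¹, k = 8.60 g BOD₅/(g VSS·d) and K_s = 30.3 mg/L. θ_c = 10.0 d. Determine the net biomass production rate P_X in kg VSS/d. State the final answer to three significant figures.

For a completely mixed reactor with recycle the Lawrence–McCarty relation gives S = K_s·(1 + k_d·θ_c) / [θ_c·(Y·k − k_d) − 1] = 30.3 × (1 + 0.0734 × 10.0) / [10.0 × (0.663 × 8.60 − 0.0734) − 1] = 52.54 / 55.28 = 0.9504 mg/L.
Y_obs = Y / (1 + k_d θ_c) = 0.663 / (1 + 0.0734 × 10.0) = 0.663 / 1.734 = 0.3824.
ΔS = 2320 − 0.950 = 2319 mg/L, so the substrate removal rate is 3950 × 2319/1000 = 9160 kg BOD₅/d.
So the net sludge growth is P_X = 0.3824 × 9160 = 3502 kg VSS/d.

P_X ≈ 3500 kg VSS/d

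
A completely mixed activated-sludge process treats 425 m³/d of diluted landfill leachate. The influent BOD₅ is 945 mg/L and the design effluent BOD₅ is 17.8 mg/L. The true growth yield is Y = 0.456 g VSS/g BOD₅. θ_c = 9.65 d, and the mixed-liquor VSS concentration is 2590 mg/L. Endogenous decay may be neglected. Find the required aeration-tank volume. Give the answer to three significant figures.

V ≈ 670 m³

Biomass mass balance (decay neglected): V·X = Y·Q·(S₀ − S)·θ_c, so V = 0.456 × 425 × (945 − 17.8) × 9.65 / 2590 = 669.5 m³.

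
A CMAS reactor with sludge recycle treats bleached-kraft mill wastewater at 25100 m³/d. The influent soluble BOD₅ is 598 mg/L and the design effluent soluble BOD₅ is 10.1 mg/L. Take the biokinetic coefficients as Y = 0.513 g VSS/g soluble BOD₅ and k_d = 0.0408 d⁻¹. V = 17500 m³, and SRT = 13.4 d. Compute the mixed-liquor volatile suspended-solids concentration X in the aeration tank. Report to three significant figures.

X ≈ 3750 mg/L

X = Y·Q·ΔS·θ_c / [V·(1 + k_d θ_c)] = 0.513 × 25100 × (598 − 10.1) × 13.4 / [17500 × (1 + 0.0408 × 13.4)] = 3748 mg/L.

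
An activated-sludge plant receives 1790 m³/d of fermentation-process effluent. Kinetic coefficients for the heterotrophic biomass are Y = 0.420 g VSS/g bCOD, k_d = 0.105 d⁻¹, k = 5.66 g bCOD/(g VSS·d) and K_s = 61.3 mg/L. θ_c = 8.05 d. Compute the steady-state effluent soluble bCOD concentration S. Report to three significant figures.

For a completely mixed reactor with recycle the Lawrence–McCarty relation gives S = K_s·(1 + k_d·θ_c) / [θ_c·(Y·k − k_d) − 1] = 61.3 × (1 + 0.105 × 8.05) / [8.05 × (0.420 × 5.66 − 0.105) − 1] = 113.1 / 17.29 = 6.542 mg/L.

S ≈ 6.54 mg/L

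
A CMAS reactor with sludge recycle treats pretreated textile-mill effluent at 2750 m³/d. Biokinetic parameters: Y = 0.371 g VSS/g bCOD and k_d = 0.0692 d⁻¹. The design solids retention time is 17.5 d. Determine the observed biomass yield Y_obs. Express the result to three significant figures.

Y_obs ≈ 0.168 g VSS/g bCOD

Correct the yield for decay: Y_obs = Y/(1 + k_d θ_c) = 0.371 / (1 + 0.0692 × 17.5) = 0.371 / 2.211 = 0.1678.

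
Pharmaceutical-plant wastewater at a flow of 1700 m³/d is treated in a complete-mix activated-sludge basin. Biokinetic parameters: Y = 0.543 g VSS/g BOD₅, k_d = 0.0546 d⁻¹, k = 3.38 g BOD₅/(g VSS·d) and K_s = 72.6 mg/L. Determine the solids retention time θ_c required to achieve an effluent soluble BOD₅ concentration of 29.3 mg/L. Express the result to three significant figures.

θ_c ≈ 2.11 d

From 1/θ_c = Y·k·S/(K_s + S) − k_d: Y·k·S/(K_s+S) = 0.543 × 3.38 × 29.3 / (72.6 + 29.3) = 0.5277 d⁻¹.
1/θ_c = 0.5277 − 0.0546 = 0.4731 d⁻¹, so θ_c = 2.114 d.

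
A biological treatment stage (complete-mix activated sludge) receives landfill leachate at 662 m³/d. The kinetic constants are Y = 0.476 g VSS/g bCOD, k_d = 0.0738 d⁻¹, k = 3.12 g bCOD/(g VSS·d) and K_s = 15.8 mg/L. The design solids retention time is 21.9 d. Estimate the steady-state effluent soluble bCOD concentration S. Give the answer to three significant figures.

From the Monod/SRT balance for a CMAS, S = K_s·(1+k_d θ_c)/[θ_c·(Y k − k_d) − 1] = 15.8 × (1 + 0.0738 × 21.9) / [21.9 × (0.476 × 3.12 − 0.0738) − 1] = 41.34 / 29.91 = 1.382 mg/L.

S ≈ 1.38 mg/L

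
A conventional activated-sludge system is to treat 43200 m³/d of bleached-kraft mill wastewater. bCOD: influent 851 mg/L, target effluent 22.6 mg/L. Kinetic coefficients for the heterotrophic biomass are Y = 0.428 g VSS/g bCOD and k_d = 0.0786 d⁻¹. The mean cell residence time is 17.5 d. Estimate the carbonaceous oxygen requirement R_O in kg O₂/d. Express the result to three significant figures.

Observed yield with endogenous decay: Y_obs = Y / (1 + k_d·θ_c) = 0.428 / (1 + 0.0786 × 17.5) = 0.428 / 2.376 = 0.1802 g VSS/g bCOD.
Q·(S₀ − S) = 43200 × (851 − 22.6) × 10⁻³ = 35787 kg/d removed.
Biomass synthesised: P_X = Y_obs × 35787 = 6448 kg VSS/d.
Carbonaceous O₂ demand = substrate oxidised − cell-mass equivalent = 35787 − 1.42 × 6448 = 26631 kg O₂/d.

R_O ≈ 26600 kg O₂/d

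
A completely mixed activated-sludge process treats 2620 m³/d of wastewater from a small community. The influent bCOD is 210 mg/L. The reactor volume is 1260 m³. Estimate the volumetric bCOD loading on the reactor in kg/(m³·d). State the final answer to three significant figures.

L_v ≈ 0.437 kg bCOD/(m³·d)

Volumetric loading L_v = Q·S₀ / V = 2620 × 210 g/m³ / 1260 m³ = 436.7 g/(m³·d) = 0.4367 kg bCOD/(m³·d).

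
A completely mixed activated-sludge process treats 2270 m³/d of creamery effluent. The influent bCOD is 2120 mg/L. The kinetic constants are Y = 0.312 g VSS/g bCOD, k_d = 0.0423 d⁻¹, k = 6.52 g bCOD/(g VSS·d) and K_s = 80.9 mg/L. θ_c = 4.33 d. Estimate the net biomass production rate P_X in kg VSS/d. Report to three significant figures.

P_X ≈ 1260 kg VSS/d

From the Monod/SRT balance for a CMAS, S = K_s·(1+k_d θ_c)/[θ_c·(Y k − k_d) − 1] = 80.9 × (1 + 0.0423 × 4.33) / [4.33 × (0.312 × 6.52 − 0.0423) − 1] = 95.72 / 7.625 = 12.55 mg/L.
Observed yield with endogenous decay: Y_obs = Y / (1 + k_d·θ_c) = 0.312 / (1 + 0.0423 × 4.33) = 0.312 / 1.183 = 0.2637 g VSS/g bCOD.
ΔS = 2120 − 12.6 = 2107 mg/L, so the substrate removal rate is 2270 × 2107/1000 = 4784 kg bCOD/d.
So the net sludge growth is P_X = 0.2637 × 4784 = 1261 kg VSS/d.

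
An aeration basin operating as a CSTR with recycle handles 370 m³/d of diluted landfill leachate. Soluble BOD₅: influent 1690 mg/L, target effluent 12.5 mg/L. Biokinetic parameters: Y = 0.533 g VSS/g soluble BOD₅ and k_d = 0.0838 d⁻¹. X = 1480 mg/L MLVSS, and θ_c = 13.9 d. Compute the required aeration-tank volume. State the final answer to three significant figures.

V ≈ 1440 m³

From the SRT design equation V = Y Q (S₀−S) θ_c / [X (1 + k_d θ_c)] = 0.533 × 370 × (1690 − 12.5) × 13.9 / [1480 × (1 + 0.0838 × 13.9)] = 4.6×10^6 / 3204 = 1435 m³.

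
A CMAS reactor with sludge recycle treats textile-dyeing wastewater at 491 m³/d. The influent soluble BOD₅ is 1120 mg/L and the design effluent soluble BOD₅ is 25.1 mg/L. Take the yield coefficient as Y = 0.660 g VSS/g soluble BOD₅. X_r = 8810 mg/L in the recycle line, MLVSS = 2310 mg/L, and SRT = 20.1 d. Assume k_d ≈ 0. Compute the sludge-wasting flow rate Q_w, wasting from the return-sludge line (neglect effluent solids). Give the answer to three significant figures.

Biomass mass balance (decay neglected): V·X = Y·Q·(S₀ − S)·θ_c, so V = 0.660 × 491 × (1120 − 25.1) × 20.1 / 2310 = 3087 m³.
θ_c = V·X/(Q_w·X_r) when wasting from the recycle, so Q_w = V·X/(θ_c·X_r) = 3087 × 2310 / (20.1 × 8810) = 40.27 m³/d.

Q_w ≈ 40.3 m³/d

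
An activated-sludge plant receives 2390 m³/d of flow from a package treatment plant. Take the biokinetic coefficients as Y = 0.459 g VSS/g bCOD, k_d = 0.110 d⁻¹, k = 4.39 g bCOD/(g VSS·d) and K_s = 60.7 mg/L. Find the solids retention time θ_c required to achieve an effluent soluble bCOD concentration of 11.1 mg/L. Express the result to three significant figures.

From 1/θ_c = Y·k·S/(K_s + S) − k_d: Y·k·S/(K_s+S) = 0.459 × 4.39 × 11.1 / (60.7 + 11.1) = 0.3115 d⁻¹.
Then 1/θ_c = μ − k_d = 0.3115 − 0.110 = 0.2015 d⁻¹, giving θ_c = 4.962 d.

θ_c ≈ 4.96 d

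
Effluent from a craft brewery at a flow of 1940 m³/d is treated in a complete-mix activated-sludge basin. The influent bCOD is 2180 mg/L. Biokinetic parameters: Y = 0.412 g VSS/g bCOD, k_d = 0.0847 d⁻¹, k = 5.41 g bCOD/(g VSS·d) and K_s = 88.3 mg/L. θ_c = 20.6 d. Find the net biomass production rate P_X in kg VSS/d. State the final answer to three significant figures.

For a completely mixed reactor with recycle the Lawrence–McCarty relation gives S = K_s·(1 + k_d·θ_c) / [θ_c·(Y·k − k_d) − 1] = 88.3 × (1 + 0.0847 × 20.6) / [20.6 × (0.412 × 5.41 − 0.0847) − 1] = 242.4 / 43.17 = 5.614 mg/L.
The observed yield is Y_obs = Y/(1 + k_d·θ_c) = 0.412 / (1 + 0.0847 × 20.6) = 0.412 / 2.745 = 0.1501 g VSS per g bCOD removed.
Mass of bCOD removed per day: Q(S₀ − S) = 1940 × 2174 g/m³ = 4218 kg/d.
So the net sludge growth is P_X = 0.1501 × 4218 = 633.2 kg VSS/d.

P_X ≈ 633 kg VSS/d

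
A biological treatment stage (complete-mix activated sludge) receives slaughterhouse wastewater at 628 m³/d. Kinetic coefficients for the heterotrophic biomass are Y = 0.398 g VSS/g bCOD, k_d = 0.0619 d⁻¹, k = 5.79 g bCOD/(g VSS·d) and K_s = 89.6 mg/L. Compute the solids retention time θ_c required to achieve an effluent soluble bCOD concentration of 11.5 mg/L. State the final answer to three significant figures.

Specific growth rate at S = 11.5 mg/L: μ = YkS/(K_s+S) = 0.398·5.79·11.5/(89.6+11.5) = 0.2621 d⁻¹.
Then 1/θ_c = μ − k_d = 0.2621 − 0.0619 = 0.2002 d⁻¹, giving θ_c = 4.994 d.

θ_c ≈ 4.99 d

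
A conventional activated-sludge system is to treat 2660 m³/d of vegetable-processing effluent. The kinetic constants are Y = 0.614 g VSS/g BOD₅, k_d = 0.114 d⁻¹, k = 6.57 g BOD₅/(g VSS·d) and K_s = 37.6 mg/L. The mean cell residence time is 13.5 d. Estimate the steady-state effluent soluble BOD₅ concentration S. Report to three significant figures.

For a completely mixed reactor with recycle the Lawrence–McCarty relation gives S = K_s·(1 + k_d·θ_c) / [θ_c·(Y·k − k_d) − 1] = 37.6 × (1 + 0.114 × 13.5) / [13.5 × (0.614 × 6.57 − 0.114) − 1] = 95.47 / 51.92 = 1.839 mg/L.

S ≈ 1.84 mg/L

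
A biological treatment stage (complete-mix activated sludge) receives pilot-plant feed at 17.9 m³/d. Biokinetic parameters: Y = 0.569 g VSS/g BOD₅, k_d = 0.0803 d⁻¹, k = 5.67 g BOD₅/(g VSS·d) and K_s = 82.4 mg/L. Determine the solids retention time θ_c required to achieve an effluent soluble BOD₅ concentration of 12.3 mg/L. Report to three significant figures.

At the target effluent, Y k S/(K_s+S) = 0.569×5.67×12.3/94.70 = 0.4190 d⁻¹.
Then 1/θ_c = μ − k_d = 0.4190 − 0.0803 = 0.3387 d⁻¹, giving θ_c = 2.952 d.

θ_c ≈ 2.95 d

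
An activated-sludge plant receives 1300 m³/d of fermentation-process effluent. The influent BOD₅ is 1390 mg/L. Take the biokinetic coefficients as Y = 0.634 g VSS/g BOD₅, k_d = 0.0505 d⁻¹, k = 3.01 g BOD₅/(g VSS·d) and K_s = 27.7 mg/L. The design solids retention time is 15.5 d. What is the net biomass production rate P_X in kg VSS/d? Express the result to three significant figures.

From the Monod/SRT balance for a CMAS, S = K_s·(1+k_d θ_c)/[θ_c·(Y k − k_d) − 1] = 27.7 × (1 + 0.0505 × 15.5) / [15.5 × (0.634 × 3.01 − 0.0505) − 1] = 49.38 / 27.80 = 1.777 mg/L.
Observed yield with endogenous decay: Y_obs = Y / (1 + k_d·θ_c) = 0.634 / (1 + 0.0505 × 15.5) = 0.634 / 1.783 = 0.3556 g VSS/g BOD₅.
ΔS = 1390 − 1.78 = 1388 mg/L, so the substrate removal rate is 1300 × 1388/1000 = 1805 kg BOD₅/d.
So the net sludge growth is P_X = 0.3556 × 1805 = 641.8 kg VSS/d.

P_X ≈ 642 kg VSS/d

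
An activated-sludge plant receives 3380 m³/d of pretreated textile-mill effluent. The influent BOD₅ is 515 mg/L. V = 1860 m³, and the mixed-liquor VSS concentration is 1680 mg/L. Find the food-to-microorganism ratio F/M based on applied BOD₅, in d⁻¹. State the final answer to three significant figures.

F/M ≈ 0.557 d⁻¹

F/M = applied load / biomass = Q·S₀/(V·X) = 3380 × 515 / (1860 × 1680) = 0.5571 d⁻¹.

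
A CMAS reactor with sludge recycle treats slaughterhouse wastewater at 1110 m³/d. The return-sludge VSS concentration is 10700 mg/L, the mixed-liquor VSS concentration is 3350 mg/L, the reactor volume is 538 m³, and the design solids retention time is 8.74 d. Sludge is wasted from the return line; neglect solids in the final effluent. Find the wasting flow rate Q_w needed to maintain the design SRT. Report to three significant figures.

Q_w ≈ 19.3 m³/d

Q_w = (V·X)/(θ_c X_r) = 538.0 × 3350 / (8.74 × 10700) = 19.27 m³/d.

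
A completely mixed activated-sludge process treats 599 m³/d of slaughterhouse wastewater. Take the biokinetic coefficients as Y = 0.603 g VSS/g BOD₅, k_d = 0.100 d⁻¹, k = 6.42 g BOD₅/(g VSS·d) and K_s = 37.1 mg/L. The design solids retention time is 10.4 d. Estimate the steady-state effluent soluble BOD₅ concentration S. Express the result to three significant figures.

From the Monod/SRT balance for a CMAS, S = K_s·(1+k_d θ_c)/[θ_c·(Y k − k_d) − 1] = 37.1 × (1 + 0.100 × 10.4) / [10.4 × (0.603 × 6.42 − 0.100) − 1] = 75.68 / 38.22 = 1.980 mg/L.

S ≈ 1.98 mg/L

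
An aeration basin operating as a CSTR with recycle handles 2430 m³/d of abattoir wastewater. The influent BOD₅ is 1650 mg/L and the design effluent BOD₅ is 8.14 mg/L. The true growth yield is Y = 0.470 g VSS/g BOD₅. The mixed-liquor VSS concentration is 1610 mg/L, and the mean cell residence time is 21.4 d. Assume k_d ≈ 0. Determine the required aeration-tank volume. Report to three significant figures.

V ≈ 24900 m³

With k_d = 0 the design equation reduces to V = Y Q (S₀−S) θ_c / X = 0.470 × 2430 × (1650 − 8.14) × 21.4 / 1610 = 24925 m³.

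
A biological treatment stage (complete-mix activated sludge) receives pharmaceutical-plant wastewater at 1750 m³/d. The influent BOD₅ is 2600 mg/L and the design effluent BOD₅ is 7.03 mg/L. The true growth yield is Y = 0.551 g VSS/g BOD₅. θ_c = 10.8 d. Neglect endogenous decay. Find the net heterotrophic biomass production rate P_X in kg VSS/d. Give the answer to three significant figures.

With endogenous decay neglected, the observed yield equals the true yield: Y_obs = Y = 0.551 g VSS/g BOD₅.
ΔS = 2600 − 7.03 = 2593 mg/L, so the substrate removal rate is 1750 × 2593/1000 = 4538 kg BOD₅/d.
P_X = Y_obs · Q(S₀ − S) = 0.5510 × 4538 = 2500 kg VSS/d.

P_X ≈ 2500 kg VSS/d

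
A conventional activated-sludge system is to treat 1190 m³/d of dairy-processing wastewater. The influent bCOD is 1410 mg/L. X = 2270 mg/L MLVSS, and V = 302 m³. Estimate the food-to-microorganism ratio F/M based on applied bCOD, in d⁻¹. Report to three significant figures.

F/M = Q·S₀ / (V·X) = 1190 × 1410 / (302.0 × 2270) = 2.448 g bCOD·(g VSS·d)⁻¹.

F/M ≈ 2.45 d⁻¹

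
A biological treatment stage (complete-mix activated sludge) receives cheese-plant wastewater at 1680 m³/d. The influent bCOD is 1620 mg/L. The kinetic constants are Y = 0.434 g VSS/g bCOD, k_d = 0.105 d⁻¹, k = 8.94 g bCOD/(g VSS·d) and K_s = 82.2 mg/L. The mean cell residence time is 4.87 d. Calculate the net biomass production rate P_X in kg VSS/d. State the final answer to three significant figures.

P_X ≈ 778 kg VSS/d

Effluent substrate depends only on kinetics and SRT: S = K_s(1 + k_d θ_c) / [θ_c(Yk − k_d) − 1] = 82.2 × (1 + 0.105 × 4.87) / [4.87 × (0.434 × 8.94 − 0.105) − 1] = 124.2 / 17.38 = 7.146 mg/L.
Observed yield with endogenous decay: Y_obs = Y / (1 + k_d·θ_c) = 0.434 / (1 + 0.105 × 4.87) = 0.434 / 1.511 = 0.2872 g VSS/g bCOD.
Mass of bCOD removed per day: Q(S₀ − S) = 1680 × 1613 g/m³ = 2710 kg/d.
P_X = Y_obs · Q(S₀ − S) = 0.2872 × 2710 = 778.1 kg VSS/d.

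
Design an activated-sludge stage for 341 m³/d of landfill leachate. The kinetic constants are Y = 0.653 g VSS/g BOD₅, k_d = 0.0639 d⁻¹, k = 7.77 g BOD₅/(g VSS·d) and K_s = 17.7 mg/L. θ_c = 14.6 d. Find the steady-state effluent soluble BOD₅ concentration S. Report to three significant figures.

S ≈ 0.474 mg/L

For a completely mixed reactor with recycle the Lawrence–McCarty relation gives S = K_s·(1 + k_d·θ_c) / [θ_c·(Y·k − k_d) − 1] = 17.7 × (1 + 0.0639 × 14.6) / [14.6 × (0.653 × 7.77 − 0.0639) − 1] = 34.21 / 72.14 = 0.4742 mg/L.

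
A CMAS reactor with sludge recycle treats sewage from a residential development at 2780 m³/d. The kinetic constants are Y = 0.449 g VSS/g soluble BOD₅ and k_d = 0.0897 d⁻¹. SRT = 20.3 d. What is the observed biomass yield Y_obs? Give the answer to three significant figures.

Y_obs ≈ 0.159 g VSS/g soluble BOD₅

Y_obs = Y / (1 + k_d θ_c) = 0.449 / (1 + 0.0897 × 20.3) = 0.449 / 2.821 = 0.1592.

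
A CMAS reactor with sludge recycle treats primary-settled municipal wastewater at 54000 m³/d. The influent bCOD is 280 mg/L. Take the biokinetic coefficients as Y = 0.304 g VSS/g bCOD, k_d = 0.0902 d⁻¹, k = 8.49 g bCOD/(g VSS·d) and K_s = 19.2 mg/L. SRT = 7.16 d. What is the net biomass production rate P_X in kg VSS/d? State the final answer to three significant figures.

Effluent substrate depends only on kinetics and SRT: S = K_s(1 + k_d θ_c) / [θ_c(Yk − k_d) − 1] = 19.2 × (1 + 0.0902 × 7.16) / [7.16 × (0.304 × 8.49 − 0.0902) − 1] = 31.60 / 16.83 = 1.877 mg/L.
The observed yield is Y_obs = Y/(1 + k_d·θ_c) = 0.304 / (1 + 0.0902 × 7.16) = 0.304 / 1.646 = 0.1847 g VSS per g bCOD removed.
Q·(S₀ − S) = 54000 × (280 − 1.88) × 10⁻³ = 15018 kg/d removed.
Net biomass production P_X = Y_obs × Q·(S₀ − S) = 0.1847 × 15018 = 2774 kg VSS/d.

P_X ≈ 2770 kg VSS/d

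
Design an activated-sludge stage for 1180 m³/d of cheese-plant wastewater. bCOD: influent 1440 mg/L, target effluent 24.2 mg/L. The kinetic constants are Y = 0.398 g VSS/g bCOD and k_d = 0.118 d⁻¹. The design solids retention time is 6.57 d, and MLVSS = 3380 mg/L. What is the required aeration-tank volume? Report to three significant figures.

V ≈ 728 m³

Steady-state biomass mass balance: V·X·(1 + k_d·θ_c) = Y·Q·(S₀ − S)·θ_c, so V = 0.398 × 1180 × (1440 − 24.2) × 6.57 / [3380 × (1 + 0.118 × 6.57)] = 4.37×10^6 / 6000 = 728.0 m³.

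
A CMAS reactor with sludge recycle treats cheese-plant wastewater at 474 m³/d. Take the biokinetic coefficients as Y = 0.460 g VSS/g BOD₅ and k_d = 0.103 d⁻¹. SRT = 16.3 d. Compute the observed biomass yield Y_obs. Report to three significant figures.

Y_obs = Y / (1 + k_d θ_c) = 0.460 / (1 + 0.103 × 16.3) = 0.460 / 2.679 = 0.1717.

Y_obs ≈ 0.172 g VSS/g BOD₅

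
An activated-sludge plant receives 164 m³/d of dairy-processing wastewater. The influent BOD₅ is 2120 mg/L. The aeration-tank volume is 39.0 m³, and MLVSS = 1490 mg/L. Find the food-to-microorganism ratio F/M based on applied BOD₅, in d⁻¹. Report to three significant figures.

F/M = applied load / biomass = Q·S₀/(V·X) = 164 × 2120 / (39.00 × 1490) = 5.983 d⁻¹.

F/M ≈ 5.98 d⁻¹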